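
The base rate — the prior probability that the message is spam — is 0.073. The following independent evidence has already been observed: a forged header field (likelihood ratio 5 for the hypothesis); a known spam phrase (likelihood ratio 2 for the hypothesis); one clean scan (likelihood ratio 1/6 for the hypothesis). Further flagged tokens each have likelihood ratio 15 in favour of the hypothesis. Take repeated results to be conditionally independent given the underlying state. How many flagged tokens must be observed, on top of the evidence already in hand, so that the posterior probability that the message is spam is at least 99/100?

Prior odds = 0.073/0.927 = 73/927.
Combined Bayes factor of the evidence already in hand = 5 × 2 × (1/6) = 5/3.
Odds after that evidence = (73/927) × 5/3 = 365/2781.
Target odds = 0.99/0.01 = 99.
Need 15ⁿ ≥ 99 ÷ (365/2781) = 275319/365.
15² = 225 falls short of 275319/365 but 15³ = 3375 reaches it, so n = 3.

3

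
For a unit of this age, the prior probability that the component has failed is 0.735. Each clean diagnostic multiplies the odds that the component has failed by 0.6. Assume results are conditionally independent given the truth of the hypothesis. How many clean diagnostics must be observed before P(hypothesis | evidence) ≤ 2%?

Prior odds = 0.735/0.265 = 147/53.
Likelihood ratio per clean diagnostic = 0.6.
Target odds: 0.02 ÷ 0.98 = 1/49.
Require 0.6ⁿ ≤ 1/49 ÷ (147/53) = 53/7203.
0.6⁹ = 19683/1953125 is still above 53/7203 but 0.6¹⁰ = 59049/9765625 is at or below it, so n = 10.

10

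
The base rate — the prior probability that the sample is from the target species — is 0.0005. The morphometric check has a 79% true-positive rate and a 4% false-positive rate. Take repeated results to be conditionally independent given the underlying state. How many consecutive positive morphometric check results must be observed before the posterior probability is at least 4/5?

Prior odds: 0.0005 ÷ 0.9995 = 1/1999.
Likelihood ratio of a positive result = 0.79/0.04 = 19.75.
Target posterior odds = 0.8/0.2 = 4.
Need (1/1999) × 19.75ⁿ ≥ 4, i.e. 19.75ⁿ ≥ 7996.
19.75³ = 7703.734375 falls short of 7996 but 19.75⁴ = 38950081/256 reaches it, so n = 4.

4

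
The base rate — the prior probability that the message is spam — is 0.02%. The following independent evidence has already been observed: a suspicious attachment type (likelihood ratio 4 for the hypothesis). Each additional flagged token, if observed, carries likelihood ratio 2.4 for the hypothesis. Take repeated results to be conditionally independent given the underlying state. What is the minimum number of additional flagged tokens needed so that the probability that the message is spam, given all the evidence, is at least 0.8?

Prior odds = 0.0002/0.9998 = 1/4999.
Bayes factor of the evidence already in hand = 4.
Odds after that evidence = (1/4999) × 4 = 4/4999.
Target odds = 0.8/0.2 = 4.
Need 2.4ⁿ ≥ 4 ÷ (4/4999) = 4999.
2.4⁹ ≈2641.81 falls short of 4999 but 2.4¹⁰ ≈6340.34 reaches it, so n = 10.

10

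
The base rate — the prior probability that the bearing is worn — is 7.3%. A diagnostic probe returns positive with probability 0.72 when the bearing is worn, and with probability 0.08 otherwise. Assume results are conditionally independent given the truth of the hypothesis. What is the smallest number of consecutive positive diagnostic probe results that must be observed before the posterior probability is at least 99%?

Prior odds: 0.073 ÷ 0.927 = 73/927.
Likelihood ratio of a positive result = 0.72/0.08 = 9.
Target odds: 0.99 ÷ 0.01 = 99.
Need (73/927) × 9ⁿ ≥ 99, i.e. 9ⁿ ≥ 91773/73.
9³ = 729 falls short of 91773/73 but 9⁴ = 6561 reaches it, so n = 4.

4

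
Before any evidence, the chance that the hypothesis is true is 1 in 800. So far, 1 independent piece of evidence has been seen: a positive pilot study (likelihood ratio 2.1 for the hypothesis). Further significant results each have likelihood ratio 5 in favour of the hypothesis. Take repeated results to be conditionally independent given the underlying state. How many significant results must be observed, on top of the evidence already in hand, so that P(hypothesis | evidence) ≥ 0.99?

7

Prior odds = 0.00125/0.99875 = 1/799.
Bayes factor of the evidence already in hand = 2.1.
Odds after that evidence = (1/799) × 2.1 = 21/7990.
Target odds = 0.99/0.01 = 99.
Need 5ⁿ ≥ 99 ÷ (21/7990) = 263670/7.
5⁶ = 15625 falls short of 263670/7 but 5⁷ = 78125 reaches it, so n = 7.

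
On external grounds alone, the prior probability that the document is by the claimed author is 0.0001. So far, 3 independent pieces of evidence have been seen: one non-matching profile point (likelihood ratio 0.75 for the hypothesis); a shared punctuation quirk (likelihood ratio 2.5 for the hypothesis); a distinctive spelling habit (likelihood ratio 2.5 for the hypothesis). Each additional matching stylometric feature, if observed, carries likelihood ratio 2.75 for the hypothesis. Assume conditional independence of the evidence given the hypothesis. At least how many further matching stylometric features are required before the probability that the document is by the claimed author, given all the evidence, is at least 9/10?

Prior odds = 0.0001/0.9999 = 1/9999.
Combined Bayes factor of the evidence already in hand = 0.75 × 2.5 × 2.5 = 4.6875.
Odds after that evidence = (1/9999) × 4.6875 = 25/53328.
Target odds = 0.9/0.1 = 9.
Need 2.75ⁿ ≥ 9 ÷ (25/53328) = 19198.08.
2.75⁹ ≈8994.86 falls short of 19198.08 but 2.75¹⁰ ≈24735.9 reaches it, so n = 10.

10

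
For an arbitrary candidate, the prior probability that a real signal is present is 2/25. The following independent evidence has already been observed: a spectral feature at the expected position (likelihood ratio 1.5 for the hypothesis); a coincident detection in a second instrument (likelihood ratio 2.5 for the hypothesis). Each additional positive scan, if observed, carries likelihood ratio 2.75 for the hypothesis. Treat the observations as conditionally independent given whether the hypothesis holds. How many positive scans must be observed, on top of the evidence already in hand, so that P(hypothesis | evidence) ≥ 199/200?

7

Prior odds = 0.08/0.92 = 2/23.
Combined Bayes factor of the evidence already in hand = 1.5 × 2.5 = 3.75.
Odds after that evidence = (2/23) × 3.75 = 15/46.
Target odds = 0.995/0.005 = 199.
Need 2.75ⁿ ≥ 199 ÷ (15/46) = 9154/15.
2.75⁶ = 1771561/4096 falls short of 9154/15 but 2.75⁷ = 19487171/16384 reaches it, so n = 7.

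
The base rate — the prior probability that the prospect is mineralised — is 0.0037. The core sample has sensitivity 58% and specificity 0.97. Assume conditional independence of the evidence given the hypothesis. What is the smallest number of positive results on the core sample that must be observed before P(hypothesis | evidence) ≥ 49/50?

Prior odds = 0.0037/0.9963 = 37/9963.
False-positive rate = 1 − 0.97 = 0.03; likelihood ratio of a positive = 0.58/0.03 = 58/3.
Target odds: 0.98 ÷ 0.02 = 49.
Need (37/9963) × (58/3)ⁿ ≥ 49, i.e. (58/3)ⁿ ≥ 488187/37.
(58/3)³ = 195112/27 falls short of 488187/37 but (58/3)⁴ = 11316496/81 reaches it, so n = 4.

4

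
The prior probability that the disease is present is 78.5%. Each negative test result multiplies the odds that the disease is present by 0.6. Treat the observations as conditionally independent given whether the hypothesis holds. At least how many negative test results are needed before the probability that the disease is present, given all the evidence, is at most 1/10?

7

Prior odds = 0.785/0.215 = 157/43.
Likelihood ratio per negative test result = 0.6.
Target posterior odds = 0.1/0.9 = 1/9.
Need (157/43) × 0.6ⁿ ≤ 1/9, i.e. 0.6ⁿ ≤ 43/1413.
0.6⁶ = 729/15625 is still above 43/1413 but 0.6⁷ = 2187/78125 is at or below it, so n = 7.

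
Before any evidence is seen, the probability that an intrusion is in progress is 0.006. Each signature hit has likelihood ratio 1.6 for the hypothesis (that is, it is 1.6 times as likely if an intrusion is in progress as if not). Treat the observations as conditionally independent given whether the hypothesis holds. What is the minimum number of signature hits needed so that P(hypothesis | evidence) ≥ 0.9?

16

Prior odds = 0.006/0.994 = 3/497.
Likelihood ratio per signature hit = 1.6.
Target odds: 0.9 ÷ 0.1 = 9.
Require 1.6ⁿ ≥ 9 ÷ (3/497) = 1491.
1.6¹⁵ ≈1152.92 falls short of 1491 but 1.6¹⁶ ≈1844.67 reaches it, so n = 16.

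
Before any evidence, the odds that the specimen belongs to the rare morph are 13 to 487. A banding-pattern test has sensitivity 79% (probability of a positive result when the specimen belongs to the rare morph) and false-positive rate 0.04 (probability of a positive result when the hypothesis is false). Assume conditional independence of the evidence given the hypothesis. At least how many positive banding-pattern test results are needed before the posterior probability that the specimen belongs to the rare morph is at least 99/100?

3

Prior odds = 13/487.
Likelihood ratio of a positive result = 0.79/0.04 = 19.75.
Target posterior odds = 0.99/0.01 = 99.
Need (13/487) × 19.75ⁿ ≥ 99, i.e. 19.75ⁿ ≥ 48213/13.
19.75² = 390.0625 falls short of 48213/13 but 19.75³ = 7703.734375 reaches it, so n = 3.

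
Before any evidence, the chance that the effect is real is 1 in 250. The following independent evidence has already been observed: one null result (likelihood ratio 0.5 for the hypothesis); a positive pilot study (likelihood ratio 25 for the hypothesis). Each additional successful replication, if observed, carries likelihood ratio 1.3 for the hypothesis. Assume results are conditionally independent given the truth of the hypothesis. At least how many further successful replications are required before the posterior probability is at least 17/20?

Prior odds = 0.004/0.996 = 1/249.
Combined Bayes factor of the evidence already in hand = 0.5 × 25 = 12.5.
Odds after that evidence = (1/249) × 12.5 = 25/498.
Target odds = 0.85/0.15 = 17/3.
Need 1.3ⁿ ≥ 17/3 ÷ (25/498) = 112.88.
1.3¹⁸ ≈112.455 falls short of 112.88 but 1.3¹⁹ ≈146.192 reaches it, so n = 19.

19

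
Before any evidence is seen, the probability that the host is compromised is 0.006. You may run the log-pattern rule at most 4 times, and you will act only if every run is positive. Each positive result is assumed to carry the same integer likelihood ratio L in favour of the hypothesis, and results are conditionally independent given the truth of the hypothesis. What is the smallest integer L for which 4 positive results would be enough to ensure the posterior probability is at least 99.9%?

Prior odds = 0.006/0.994 = 3/497.
Target odds = 0.999/0.001 = 999.
Need L⁴ ≥ 999 ÷ (3/497) = 165501.
20⁴ = 160000 < 165501 ≤ 194481 = 21⁴, so L = 21.

21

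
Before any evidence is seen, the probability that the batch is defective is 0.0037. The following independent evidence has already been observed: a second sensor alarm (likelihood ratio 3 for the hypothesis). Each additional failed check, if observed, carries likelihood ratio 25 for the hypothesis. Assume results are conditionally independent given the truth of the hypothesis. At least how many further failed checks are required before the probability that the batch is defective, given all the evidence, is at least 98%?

3

Prior odds = 0.0037/0.9963 = 37/9963.
Bayes factor of the evidence already in hand = 3.
Odds after that evidence = (37/9963) × 3 = 37/3321.
Target odds = 0.98/0.02 = 49.
Need 25ⁿ ≥ 49 ÷ (37/3321) = 162729/37.
25² = 625 falls short of 162729/37 but 25³ = 15625 reaches it, so n = 3.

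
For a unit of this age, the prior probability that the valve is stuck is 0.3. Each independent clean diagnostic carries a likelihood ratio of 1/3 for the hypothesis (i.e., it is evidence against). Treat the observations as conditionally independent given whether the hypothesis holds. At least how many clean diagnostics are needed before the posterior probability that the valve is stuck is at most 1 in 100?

4

Prior odds = 0.3/0.7 = 3/7.
Likelihood ratio per clean diagnostic = 1/3.
Target posterior odds = 0.01/0.99 = 1/99.
Need (3/7) × (1/3)ⁿ ≤ 1/99, i.e. (1/3)ⁿ ≤ 7/297.
(1/3)³ = 1/27 is still above 7/297 but (1/3)⁴ = 1/81 is at or below it, so n = 4.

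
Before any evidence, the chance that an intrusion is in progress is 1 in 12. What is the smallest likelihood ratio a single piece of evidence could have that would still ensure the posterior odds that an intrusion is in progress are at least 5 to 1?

55

Prior odds = (1/12)/(11/12) = 1/11.
Target odds = 5.
Required Bayes factor = 5 ÷ (1/11) = 55.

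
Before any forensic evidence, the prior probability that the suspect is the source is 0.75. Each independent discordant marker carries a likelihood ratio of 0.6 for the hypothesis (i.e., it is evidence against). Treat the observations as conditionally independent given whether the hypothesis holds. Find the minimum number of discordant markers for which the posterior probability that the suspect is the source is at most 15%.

Prior odds: 0.75 ÷ 0.25 = 3.
Likelihood ratio per discordant marker = 0.6.
Target posterior odds = 0.15/0.85 = 3/17.
Need 3 × 0.6ⁿ ≤ 3/17, i.e. 0.6ⁿ ≤ 1/17.
0.6⁵ = 0.07776 is still above 1/17 but 0.6⁶ = 729/15625 is at or below it, so n = 6.

6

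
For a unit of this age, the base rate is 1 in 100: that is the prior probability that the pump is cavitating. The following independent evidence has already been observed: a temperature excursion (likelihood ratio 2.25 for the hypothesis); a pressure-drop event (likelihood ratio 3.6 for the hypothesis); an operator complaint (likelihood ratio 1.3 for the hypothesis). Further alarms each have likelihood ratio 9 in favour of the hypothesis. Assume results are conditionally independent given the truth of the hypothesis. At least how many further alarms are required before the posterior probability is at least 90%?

3

Prior odds = 0.01/0.99 = 1/99.
Combined Bayes factor of the evidence already in hand = 2.25 × 3.6 × 1.3 = 10.53.
Odds after that evidence = (1/99) × 10.53 = 117/1100.
Target odds = 0.9/0.1 = 9.
Need 9ⁿ ≥ 9 ÷ (117/1100) = 1100/13.
9² = 81 falls short of 1100/13 but 9³ = 729 reaches it, so n = 3.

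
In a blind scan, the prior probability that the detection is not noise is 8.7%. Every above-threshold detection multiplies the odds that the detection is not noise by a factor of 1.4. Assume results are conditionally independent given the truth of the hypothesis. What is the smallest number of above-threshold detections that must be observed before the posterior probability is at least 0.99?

Prior odds: 0.087 ÷ 0.913 = 87/913.
Likelihood ratio per above-threshold detection = 1.4.
Target posterior odds = 0.99/0.01 = 99.
Need (87/913) × 1.4ⁿ ≥ 99, i.e. 1.4ⁿ ≥ 30129/29.
1.4²⁰ ≈836.683 falls short of 30129/29 but 1.4²¹ ≈1171.36 reaches it, so n = 21.

21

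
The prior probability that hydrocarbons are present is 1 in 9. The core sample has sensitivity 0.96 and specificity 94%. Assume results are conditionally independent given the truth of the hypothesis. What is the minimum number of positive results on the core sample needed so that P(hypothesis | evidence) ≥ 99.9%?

Prior odds = (1/9)/(8/9) = 0.125.
False-positive rate = 1 − 0.94 = 0.06; likelihood ratio of a positive = 0.96/0.06 = 16.
Target posterior odds = 0.999/0.001 = 999.
Need 0.125 × 16ⁿ ≥ 999, i.e. 16ⁿ ≥ 7992.
16³ = 4096 falls short of 7992 but 16⁴ = 65536 reaches it, so n = 4.

4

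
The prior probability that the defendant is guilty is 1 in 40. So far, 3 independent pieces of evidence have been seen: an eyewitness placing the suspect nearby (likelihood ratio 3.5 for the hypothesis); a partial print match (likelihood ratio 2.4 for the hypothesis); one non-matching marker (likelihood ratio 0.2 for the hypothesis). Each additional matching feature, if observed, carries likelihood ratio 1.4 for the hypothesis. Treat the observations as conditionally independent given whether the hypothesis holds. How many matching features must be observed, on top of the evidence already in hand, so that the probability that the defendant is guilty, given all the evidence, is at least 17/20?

15

Prior odds = 0.025/0.975 = 1/39.
Combined Bayes factor of the evidence already in hand = 3.5 × 2.4 × 0.2 = 1.68.
Odds after that evidence = (1/39) × 1.68 = 14/325.
Target odds = 0.85/0.15 = 17/3.
Need 1.4ⁿ ≥ 17/3 ÷ (14/325) = 5525/42.
1.4¹⁴ ≈111.12 falls short of 5525/42 but 1.4¹⁵ ≈155.568 reaches it, so n = 15.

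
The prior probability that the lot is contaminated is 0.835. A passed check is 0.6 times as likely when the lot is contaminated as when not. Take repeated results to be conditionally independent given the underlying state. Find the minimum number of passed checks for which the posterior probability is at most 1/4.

Prior odds = 0.835/0.165 = 167/33.
Likelihood ratio per passed check = 0.6.
Target posterior odds = 0.25/0.75 = 1/3.
Need (167/33) × 0.6ⁿ ≤ 1/3, i.e. 0.6ⁿ ≤ 11/167.
0.6⁵ = 0.07776 is still above 11/167 but 0.6⁶ = 729/15625 is at or below it, so n = 6.

6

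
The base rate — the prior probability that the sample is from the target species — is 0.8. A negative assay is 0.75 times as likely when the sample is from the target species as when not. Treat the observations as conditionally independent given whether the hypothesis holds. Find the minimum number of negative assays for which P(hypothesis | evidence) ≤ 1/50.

19

Prior odds: 0.8 ÷ 0.2 = 4.
Likelihood ratio per negative assay = 0.75.
Target posterior odds = 0.02/0.98 = 1/49.
Require 0.75ⁿ ≤ 1/49 ÷ 4 = 1/196.
0.75¹⁸ ≈0.00563771 is still above 1/196 but 0.75¹⁹ ≈0.00422828 is at or below it, so n = 19.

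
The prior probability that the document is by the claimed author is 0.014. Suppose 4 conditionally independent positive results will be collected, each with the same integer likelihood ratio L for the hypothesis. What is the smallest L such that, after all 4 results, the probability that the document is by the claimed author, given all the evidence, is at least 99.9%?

17

Prior odds = 0.014/0.986 = 7/493.
Target odds = 0.999/0.001 = 999.
Need L⁴ ≥ 999 ÷ (7/493) = 492507/7.
16⁴ = 65536 < 492507/7 ≤ 83521 = 17⁴, so L = 17.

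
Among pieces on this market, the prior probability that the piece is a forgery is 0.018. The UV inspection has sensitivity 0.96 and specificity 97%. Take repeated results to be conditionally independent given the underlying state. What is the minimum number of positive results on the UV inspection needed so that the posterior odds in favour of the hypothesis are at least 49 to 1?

Prior odds = 0.018/0.982 = 9/491.
False-positive rate = 1 − 0.97 = 0.03; likelihood ratio of a positive = 0.96/0.03 = 32.
Target odds = 49.
Require 32ⁿ ≥ 49 ÷ (9/491) = 24059/9.
32² = 1024 falls short of 24059/9 but 32³ = 32768 reaches it, so n = 3.

3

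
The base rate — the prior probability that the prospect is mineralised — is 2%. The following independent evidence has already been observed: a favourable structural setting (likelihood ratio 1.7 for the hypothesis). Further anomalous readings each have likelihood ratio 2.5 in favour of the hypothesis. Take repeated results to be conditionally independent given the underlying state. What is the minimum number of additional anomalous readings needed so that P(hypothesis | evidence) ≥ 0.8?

6

Prior odds = 0.02/0.98 = 1/49.
Bayes factor of the evidence already in hand = 1.7.
Odds after that evidence = (1/49) × 1.7 = 17/490.
Target odds = 0.8/0.2 = 4.
Need 2.5ⁿ ≥ 4 ÷ (17/490) = 1960/17.
2.5⁵ = 97.65625 falls short of 1960/17 but 2.5⁶ = 244.140625 reaches it, so n = 6.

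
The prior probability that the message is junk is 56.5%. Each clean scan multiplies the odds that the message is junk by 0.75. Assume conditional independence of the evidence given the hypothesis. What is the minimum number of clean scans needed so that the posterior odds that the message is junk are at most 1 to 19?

12

Prior odds = 0.565/0.435 = 113/87.
Likelihood ratio per clean scan = 0.75.
Target odds = 1/19.
Need (113/87) × 0.75ⁿ ≤ 1/19, i.e. 0.75ⁿ ≤ 87/2147.
0.75¹¹ = 177147/4194304 is still above 87/2147 but 0.75¹² = 531441/16777216 is at or below it, so n = 12.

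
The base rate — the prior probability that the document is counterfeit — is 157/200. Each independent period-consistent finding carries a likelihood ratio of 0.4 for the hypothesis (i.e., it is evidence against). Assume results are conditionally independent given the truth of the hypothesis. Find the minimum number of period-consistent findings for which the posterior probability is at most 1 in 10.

Prior odds: 0.785 ÷ 0.215 = 157/43.
Likelihood ratio per period-consistent finding = 0.4.
Target odds: 0.1 ÷ 0.9 = 1/9.
Need (157/43) × 0.4ⁿ ≤ 1/9, i.e. 0.4ⁿ ≤ 43/1413.
0.4³ = 0.064 is still above 43/1413 but 0.4⁴ = 0.0256 is at or below it, so n = 4.

4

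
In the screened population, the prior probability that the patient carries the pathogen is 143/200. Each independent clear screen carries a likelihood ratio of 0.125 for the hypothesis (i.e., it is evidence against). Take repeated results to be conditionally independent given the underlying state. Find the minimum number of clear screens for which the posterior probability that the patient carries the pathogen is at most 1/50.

3

Prior odds = 0.715/0.285 = 143/57.
Likelihood ratio per clear screen = 0.125.
Target odds: 0.02 ÷ 0.98 = 1/49.
Require 0.125ⁿ ≤ 1/49 ÷ (143/57) = 57/7007.
0.125² = 0.015625 is still above 57/7007 but 0.125³ = 0.001953125 is at or below it, so n = 3.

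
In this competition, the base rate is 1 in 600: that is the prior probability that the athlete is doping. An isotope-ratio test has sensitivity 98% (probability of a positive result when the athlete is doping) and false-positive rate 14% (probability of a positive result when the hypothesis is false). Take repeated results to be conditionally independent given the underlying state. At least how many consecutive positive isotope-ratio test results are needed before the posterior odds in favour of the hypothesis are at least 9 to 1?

5

Prior odds = (1/600)/(599/600) = 1/599.
Likelihood ratio of a positive result = 0.98/0.14 = 7.
Target odds = 9.
Require 7ⁿ ≥ 9 ÷ (1/599) = 5391.
7⁴ = 2401 falls short of 5391 but 7⁵ = 16807 reaches it, so n = 5.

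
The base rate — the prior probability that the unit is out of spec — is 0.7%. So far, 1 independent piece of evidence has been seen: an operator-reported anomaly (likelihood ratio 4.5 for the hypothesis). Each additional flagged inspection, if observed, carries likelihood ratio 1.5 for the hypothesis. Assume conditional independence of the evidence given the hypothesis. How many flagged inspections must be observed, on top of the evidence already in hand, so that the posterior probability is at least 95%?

16

Prior odds = 0.007/0.993 = 7/993.
Bayes factor of the evidence already in hand = 4.5.
Odds after that evidence = (7/993) × 4.5 = 21/662.
Target odds = 0.95/0.05 = 19.
Need 1.5ⁿ ≥ 19 ÷ (21/662) = 12578/21.
1.5¹⁵ = 14348907/32768 falls short of 12578/21 but 1.5¹⁶ = 43046721/65536 reaches it, so n = 16.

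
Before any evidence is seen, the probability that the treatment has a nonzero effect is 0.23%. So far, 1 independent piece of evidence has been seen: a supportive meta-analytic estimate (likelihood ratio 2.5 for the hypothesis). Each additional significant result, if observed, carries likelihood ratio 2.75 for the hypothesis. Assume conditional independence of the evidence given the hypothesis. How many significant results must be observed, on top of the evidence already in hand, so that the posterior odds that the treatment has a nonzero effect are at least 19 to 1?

9

Prior odds = 0.0023/0.9977 = 23/9977.
Bayes factor of the evidence already in hand = 2.5.
Odds after that evidence = (23/9977) × 2.5 = 115/19954.
Target odds = 19.
Need 2.75ⁿ ≥ 19 ÷ (115/19954) = 379126/115.
2.75⁸ = 214358881/65536 falls short of 379126/115 but 2.75⁹ ≈8994.86 reaches it, so n = 9.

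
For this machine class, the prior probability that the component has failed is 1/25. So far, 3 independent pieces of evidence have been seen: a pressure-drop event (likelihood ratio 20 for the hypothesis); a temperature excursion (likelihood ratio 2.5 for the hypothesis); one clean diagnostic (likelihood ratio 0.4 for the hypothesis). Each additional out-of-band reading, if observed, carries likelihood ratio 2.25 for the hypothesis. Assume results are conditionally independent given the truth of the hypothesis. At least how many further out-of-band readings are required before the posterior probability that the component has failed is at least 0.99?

6

Prior odds = 0.04/0.96 = 1/24.
Combined Bayes factor of the evidence already in hand = 20 × 2.5 × 0.4 = 20.
Odds after that evidence = (1/24) × 20 = 5/6.
Target odds = 0.99/0.01 = 99.
Need 2.25ⁿ ≥ 99 ÷ (5/6) = 118.8.
2.25⁵ = 59049/1024 falls short of 118.8 but 2.25⁶ = 531441/4096 reaches it, so n = 6.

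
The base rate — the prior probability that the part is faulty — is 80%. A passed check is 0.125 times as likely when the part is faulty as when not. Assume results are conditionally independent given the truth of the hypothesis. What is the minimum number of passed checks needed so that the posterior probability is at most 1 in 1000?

4

Prior odds = 0.8/0.2 = 4.
Likelihood ratio per passed check = 0.125.
Target posterior odds = 0.001/0.999 = 1/999.
Require 0.125ⁿ ≤ 1/999 ÷ 4 = 1/3996.
0.125³ = 0.001953125 is still above 1/3996 but 0.125⁴ = 1/4096 is at or below it, so n = 4.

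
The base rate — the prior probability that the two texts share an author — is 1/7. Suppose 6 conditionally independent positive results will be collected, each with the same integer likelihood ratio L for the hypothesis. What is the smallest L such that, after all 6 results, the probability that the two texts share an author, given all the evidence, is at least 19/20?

3

Prior odds = (1/7)/(6/7) = 1/6.
Target odds = 0.95/0.05 = 19.
Need L⁶ ≥ 19 ÷ (1/6) = 114.
2⁶ = 64 < 114 ≤ 729 = 3⁶, so L = 3.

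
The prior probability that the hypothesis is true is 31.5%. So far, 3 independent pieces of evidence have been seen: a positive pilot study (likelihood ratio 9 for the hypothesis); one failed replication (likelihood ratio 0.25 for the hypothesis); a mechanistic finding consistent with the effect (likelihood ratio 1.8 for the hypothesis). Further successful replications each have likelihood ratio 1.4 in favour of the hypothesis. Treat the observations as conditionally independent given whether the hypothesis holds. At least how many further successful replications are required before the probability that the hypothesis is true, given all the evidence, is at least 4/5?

Prior odds = 0.315/0.685 = 63/137.
Combined Bayes factor of the evidence already in hand = 9 × 0.25 × 1.8 = 4.05.
Odds after that evidence = (63/137) × 4.05 = 5103/2740.
Target odds = 0.8/0.2 = 4.
Need 1.4ⁿ ≥ 4 ÷ (5103/2740) = 10960/5103.
1.4² = 1.96 falls short of 10960/5103 but 1.4³ = 2.744 reaches it, so n = 3.

3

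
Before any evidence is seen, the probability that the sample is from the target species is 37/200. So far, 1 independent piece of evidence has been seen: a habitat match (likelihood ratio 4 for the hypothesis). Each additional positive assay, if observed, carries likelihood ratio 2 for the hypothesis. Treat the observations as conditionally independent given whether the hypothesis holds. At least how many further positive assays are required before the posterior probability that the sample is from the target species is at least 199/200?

8

Prior odds = 0.185/0.815 = 37/163.
Bayes factor of the evidence already in hand = 4.
Odds after that evidence = (37/163) × 4 = 148/163.
Target odds = 0.995/0.005 = 199.
Need 2ⁿ ≥ 199 ÷ (148/163) = 32437/148.
2⁷ = 128 falls short of 32437/148 but 2⁸ = 256 reaches it, so n = 8.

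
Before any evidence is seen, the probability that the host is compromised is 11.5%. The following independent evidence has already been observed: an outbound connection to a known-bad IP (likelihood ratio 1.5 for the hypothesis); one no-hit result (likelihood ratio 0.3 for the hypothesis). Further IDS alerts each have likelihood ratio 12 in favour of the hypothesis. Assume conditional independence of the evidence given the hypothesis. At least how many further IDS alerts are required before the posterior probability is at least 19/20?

Prior odds = 0.115/0.885 = 23/177.
Combined Bayes factor of the evidence already in hand = 1.5 × 0.3 = 0.45.
Odds after that evidence = (23/177) × 0.45 = 69/1180.
Target odds = 0.95/0.05 = 19.
Need 12ⁿ ≥ 19 ÷ (69/1180) = 22420/69.
12² = 144 falls short of 22420/69 but 12³ = 1728 reaches it, so n = 3.

3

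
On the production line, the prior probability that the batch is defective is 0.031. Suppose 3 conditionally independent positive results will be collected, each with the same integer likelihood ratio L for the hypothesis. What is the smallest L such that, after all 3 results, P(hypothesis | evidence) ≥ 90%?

7

Prior odds = 0.031/0.969 = 31/969.
Target odds = 0.9/0.1 = 9.
Need L³ ≥ 9 ÷ (31/969) = 8721/31.
6³ = 216 < 8721/31 ≤ 343 = 7³, so L = 7.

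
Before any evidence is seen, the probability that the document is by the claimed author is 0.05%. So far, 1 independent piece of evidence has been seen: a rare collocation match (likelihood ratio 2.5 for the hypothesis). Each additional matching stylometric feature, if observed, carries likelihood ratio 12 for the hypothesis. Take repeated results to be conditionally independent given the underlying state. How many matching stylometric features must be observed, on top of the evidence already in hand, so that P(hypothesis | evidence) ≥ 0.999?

Prior odds = 0.0005/0.9995 = 1/1999.
Bayes factor of the evidence already in hand = 2.5.
Odds after that evidence = (1/1999) × 2.5 = 5/3998.
Target odds = 0.999/0.001 = 999.
Need 12ⁿ ≥ 999 ÷ (5/3998) = 798800.4.
12⁵ = 248832 falls short of 798800.4 but 12⁶ = 2985984 reaches it, so n = 6.

6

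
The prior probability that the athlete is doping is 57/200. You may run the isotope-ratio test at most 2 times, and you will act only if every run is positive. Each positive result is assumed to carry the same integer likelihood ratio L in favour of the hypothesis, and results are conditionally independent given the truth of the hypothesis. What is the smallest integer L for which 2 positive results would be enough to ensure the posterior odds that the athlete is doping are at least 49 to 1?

Prior odds = 0.285/0.715 = 57/143.
Target odds = 49.
Need L² ≥ 49 ÷ (57/143) = 7007/57.
11² = 121 < 7007/57 ≤ 144 = 12², so L = 12.

12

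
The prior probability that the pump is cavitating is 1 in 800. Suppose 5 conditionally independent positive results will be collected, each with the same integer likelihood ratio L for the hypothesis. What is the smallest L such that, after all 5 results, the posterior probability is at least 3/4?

5

Prior odds = 0.00125/0.99875 = 1/799.
Target odds = 0.75/0.25 = 3.
Need L⁵ ≥ 3 ÷ (1/799) = 2397.
4⁵ = 1024 < 2397 ≤ 3125 = 5⁵, so L = 5.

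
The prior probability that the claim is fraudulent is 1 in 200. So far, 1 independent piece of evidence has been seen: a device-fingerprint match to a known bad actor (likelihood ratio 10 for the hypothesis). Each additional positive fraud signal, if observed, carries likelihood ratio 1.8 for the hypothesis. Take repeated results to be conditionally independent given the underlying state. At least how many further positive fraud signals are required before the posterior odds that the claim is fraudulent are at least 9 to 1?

9

Prior odds = 0.005/0.995 = 1/199.
Bayes factor of the evidence already in hand = 10.
Odds after that evidence = (1/199) × 10 = 10/199.
Target odds = 9.
Need 1.8ⁿ ≥ 9 ÷ (10/199) = 179.1.
1.8⁸ = 43046721/390625 falls short of 179.1 but 1.8⁹ = 387420489/1953125 reaches it, so n = 9.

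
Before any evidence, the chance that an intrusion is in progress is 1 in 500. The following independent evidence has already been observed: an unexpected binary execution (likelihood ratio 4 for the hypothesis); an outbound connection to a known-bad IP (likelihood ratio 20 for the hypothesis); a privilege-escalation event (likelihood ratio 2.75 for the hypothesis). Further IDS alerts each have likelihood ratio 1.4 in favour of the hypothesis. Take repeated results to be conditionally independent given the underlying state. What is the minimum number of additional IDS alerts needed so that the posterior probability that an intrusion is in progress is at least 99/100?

17

Prior odds = 0.002/0.998 = 1/499.
Combined Bayes factor of the evidence already in hand = 4 × 20 × 2.75 = 220.
Odds after that evidence = (1/499) × 220 = 220/499.
Target odds = 0.99/0.01 = 99.
Need 1.4ⁿ ≥ 99 ÷ (220/499) = 224.55.
1.4¹⁶ ≈217.795 falls short of 224.55 but 1.4¹⁷ ≈304.913 reaches it, so n = 17.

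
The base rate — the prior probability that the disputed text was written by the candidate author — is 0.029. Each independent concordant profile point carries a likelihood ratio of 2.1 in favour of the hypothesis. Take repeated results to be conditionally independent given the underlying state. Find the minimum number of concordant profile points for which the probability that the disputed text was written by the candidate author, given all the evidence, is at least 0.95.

9

Prior odds = 0.029/0.971 = 29/971.
Likelihood ratio per concordant profile point = 2.1.
Target posterior odds = 0.95/0.05 = 19.
Need (29/971) × 2.1ⁿ ≥ 19, i.e. 2.1ⁿ ≥ 18449/29.
2.1⁸ ≈378.229 falls short of 18449/29 but 2.1⁹ ≈794.28 reaches it, so n = 9.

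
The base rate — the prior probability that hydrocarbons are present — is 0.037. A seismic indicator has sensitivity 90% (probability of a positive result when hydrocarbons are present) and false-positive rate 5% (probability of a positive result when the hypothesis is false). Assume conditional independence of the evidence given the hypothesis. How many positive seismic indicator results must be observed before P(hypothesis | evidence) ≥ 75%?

Prior odds = 0.037/0.963 = 37/963.
Likelihood ratio of a positive result = 0.9/0.05 = 18.
Target odds: 0.75 ÷ 0.25 = 3.
Require 18ⁿ ≥ 3 ÷ (37/963) = 2889/37.
18¹ = 18 falls short of 2889/37 but 18² = 324 reaches it, so n = 2.

2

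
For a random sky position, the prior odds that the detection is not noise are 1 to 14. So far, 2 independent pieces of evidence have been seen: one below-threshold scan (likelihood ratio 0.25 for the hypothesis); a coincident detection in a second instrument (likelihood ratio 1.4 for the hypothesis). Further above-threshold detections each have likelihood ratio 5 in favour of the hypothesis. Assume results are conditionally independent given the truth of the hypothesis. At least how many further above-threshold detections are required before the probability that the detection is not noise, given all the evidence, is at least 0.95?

Prior odds = 1/14.
Combined Bayes factor of the evidence already in hand = 0.25 × 1.4 = 0.35.
Odds after that evidence = (1/14) × 0.35 = 0.025.
Target odds = 0.95/0.05 = 19.
Need 5ⁿ ≥ 19 ÷ 0.025 = 760.
5⁴ = 625 falls short of 760 but 5⁵ = 3125 reaches it, so n = 5.

5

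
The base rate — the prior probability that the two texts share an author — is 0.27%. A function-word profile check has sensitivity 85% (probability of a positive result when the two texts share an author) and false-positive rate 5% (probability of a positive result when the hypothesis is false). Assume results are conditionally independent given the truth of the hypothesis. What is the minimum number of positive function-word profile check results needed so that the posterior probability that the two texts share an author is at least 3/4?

Prior odds = 0.0027/0.9973 = 27/9973.
Likelihood ratio of a positive result = 0.85/0.05 = 17.
Target odds: 0.75 ÷ 0.25 = 3.
Require 17ⁿ ≥ 3 ÷ (27/9973) = 9973/9.
17² = 289 falls short of 9973/9 but 17³ = 4913 reaches it, so n = 3.

3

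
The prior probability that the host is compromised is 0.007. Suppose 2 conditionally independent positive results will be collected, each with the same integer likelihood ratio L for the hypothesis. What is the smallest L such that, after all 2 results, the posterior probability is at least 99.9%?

Prior odds = 0.007/0.993 = 7/993.
Target odds = 0.999/0.001 = 999.
Need L² ≥ 999 ÷ (7/993) = 992007/7.
376² = 141376 < 992007/7 ≤ 142129 = 377², so L = 377.

377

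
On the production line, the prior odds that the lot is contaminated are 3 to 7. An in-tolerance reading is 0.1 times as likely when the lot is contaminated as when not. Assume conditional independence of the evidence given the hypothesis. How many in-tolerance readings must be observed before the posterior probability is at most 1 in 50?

2

Prior odds = 3/7.
Likelihood ratio per in-tolerance reading = 0.1.
Target posterior odds = 0.02/0.98 = 1/49.
Require 0.1ⁿ ≤ 1/49 ÷ (3/7) = 1/21.
0.1¹ = 0.1 is still above 1/21 but 0.1² = 0.01 is at or below it, so n = 2.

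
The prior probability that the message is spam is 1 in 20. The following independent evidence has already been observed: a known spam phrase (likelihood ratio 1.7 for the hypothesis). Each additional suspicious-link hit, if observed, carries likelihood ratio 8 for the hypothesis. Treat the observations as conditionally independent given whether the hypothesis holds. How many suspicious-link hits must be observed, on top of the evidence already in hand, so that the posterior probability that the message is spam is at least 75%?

Prior odds = 0.05/0.95 = 1/19.
Bayes factor of the evidence already in hand = 1.7.
Odds after that evidence = (1/19) × 1.7 = 17/190.
Target odds = 0.75/0.25 = 3.
Need 8ⁿ ≥ 3 ÷ (17/190) = 570/17.
8¹ = 8 falls short of 570/17 but 8² = 64 reaches it, so n = 2.

2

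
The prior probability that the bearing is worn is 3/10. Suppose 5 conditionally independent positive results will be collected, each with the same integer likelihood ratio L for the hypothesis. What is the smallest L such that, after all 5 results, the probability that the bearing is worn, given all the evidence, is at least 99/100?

Prior odds = 0.3/0.7 = 3/7.
Target odds = 0.99/0.01 = 99.
Need L⁵ ≥ 99 ÷ (3/7) = 231.
2⁵ = 32 < 231 ≤ 243 = 3⁵, so L = 3.

3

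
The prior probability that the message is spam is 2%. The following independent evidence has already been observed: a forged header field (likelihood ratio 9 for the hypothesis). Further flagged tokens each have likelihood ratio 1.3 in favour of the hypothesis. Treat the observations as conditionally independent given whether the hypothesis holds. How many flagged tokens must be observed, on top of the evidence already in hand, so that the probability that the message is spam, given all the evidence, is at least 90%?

15

Prior odds = 0.02/0.98 = 1/49.
Bayes factor of the evidence already in hand = 9.
Odds after that evidence = (1/49) × 9 = 9/49.
Target odds = 0.9/0.1 = 9.
Need 1.3ⁿ ≥ 9 ÷ (9/49) = 49.
1.3¹⁴ ≈39.3738 falls short of 49 but 1.3¹⁵ ≈51.1859 reaches it, so n = 15.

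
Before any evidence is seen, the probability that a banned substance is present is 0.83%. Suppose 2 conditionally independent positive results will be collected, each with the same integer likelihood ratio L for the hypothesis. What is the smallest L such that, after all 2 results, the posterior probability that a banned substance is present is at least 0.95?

48

Prior odds = 0.0083/0.9917 = 83/9917.
Target odds = 0.95/0.05 = 19.
Need L² ≥ 19 ÷ (83/9917) = 188423/83.
47² = 2209 < 188423/83 ≤ 2304 = 48², so L = 48.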